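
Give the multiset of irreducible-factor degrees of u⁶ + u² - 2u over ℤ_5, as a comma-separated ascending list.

Write h(u) = u⁶ + u² - 2u.
Roots in ℤ_5: h(0) = 0 → root; h(1) = 0 → root; h(2) = 4; h(3) = 2; h(4) = 4.
Linear factors from roots: (u), (u - 1).
Complete factorization: h(u) = (u)·(u - 1)·(u² - 2u - 2)·(u² - 2u - 1).
Factor degrees with multiplicity: 1 + 1 + 2 + 2 = 6.

1, 1, 2, 2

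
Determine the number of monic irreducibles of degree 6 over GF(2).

x^(2^6) − x is the product of all monic irreducibles of degree dividing 6; Möbius inversion gives N = (1/6) Σ μ(6/d)·2^d.
Divisors of 6: 1, 2, 3, 6; μ(6/d) for each: 1, -1, -1, 1.
Σ = 2^1 − 2^2 − 2^3 + 2^6 = 54.
N = 54/6 = 9.

9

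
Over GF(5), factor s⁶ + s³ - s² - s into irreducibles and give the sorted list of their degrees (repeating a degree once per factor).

1, 1, 1, 3

Write f(s) = s⁶ + s³ - s² - s.
Roots in GF(5): f(0) = 0 → root; f(1) = 0 → root; f(2) = 1; f(3) = 4; f(4) = 0 → root.
Linear factors from roots: (s), (s - 1), (s + 1).
Complete factorization: f(s) = (s)·(s + 1)·(s - 1)·(s³ + s + 1).
Factor degrees with multiplicity: 1 + 1 + 1 + 3 = 6.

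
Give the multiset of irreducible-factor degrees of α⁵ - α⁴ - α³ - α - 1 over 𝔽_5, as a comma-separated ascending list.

Write h(α) = α⁵ - α⁴ - α³ - α - 1.
Roots in 𝔽_5: h(0) = 4; h(1) = 2; h(2) = 0 → root; h(3) = 1; h(4) = 4.
Linear factors from roots: (α - 2).
Complete factorization: h(α) = (α - 2)^3·(α² + 2).
Factor degrees with multiplicity: 1 + 1 + 1 + 2 = 5.

1, 1, 1, 2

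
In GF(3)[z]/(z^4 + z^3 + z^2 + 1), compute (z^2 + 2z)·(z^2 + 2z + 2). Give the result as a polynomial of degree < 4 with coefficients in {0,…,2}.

Multiply in GF(3)[z]: (z^2 + 2z)·(z^2 + 2z + 2) = z^4 + z^3 + z.
Reduce using z^4 ≡ 2z^3 + 2z^2 + 2 (mod z^4 + z^3 + z^2 + 1).
Reduced: 2z^2 + z + 2.

2z^2 + z + 2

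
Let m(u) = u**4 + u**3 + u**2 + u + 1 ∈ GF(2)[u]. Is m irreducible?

Check for roots in GF(2): m(0) = 1; m(1) = 1.
No roots, so no linear factors.
Monic irreducibles of degree 2 over GF(2): u**2 + u + 1.
None of them divide m (all give nonzero remainder).
No irreducible factor of degree ≤ 2 exists, so m is irreducible over GF(2).

Yes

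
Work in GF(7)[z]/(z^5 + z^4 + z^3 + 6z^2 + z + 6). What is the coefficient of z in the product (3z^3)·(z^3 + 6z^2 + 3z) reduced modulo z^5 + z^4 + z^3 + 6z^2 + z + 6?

Multiply in GF(7)[z]: (3z^3)·(z^3 + 6z^2 + 3z) = 3z^6 + 4z^5 + 2z^4.
Reduce using z^5 ≡ 6z^4 + 6z^3 + z^2 + 6z + 1 (mod z^5 + z^4 + z^3 + 6z^2 + z + 6).
Reduced: 5z^4 + 2z^3 + 5z^2 + 2z + 1.

2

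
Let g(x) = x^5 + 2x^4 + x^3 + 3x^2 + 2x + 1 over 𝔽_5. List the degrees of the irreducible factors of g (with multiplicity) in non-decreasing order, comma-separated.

1, 4

Roots in 𝔽_5: g(0) = 1; g(1) = 0 → root; g(2) = 4; g(3) = 1; g(4) = 2.
Linear factors from roots: (x + 4).
Complete factorization: g(x) = (x + 4)·(x^4 + 3x^3 + 4x^2 + 2x + 4).
Factor degrees with multiplicity: 1 + 4 = 5.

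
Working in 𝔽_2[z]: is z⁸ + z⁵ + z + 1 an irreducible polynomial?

No

Write f(z) = z⁸ + z⁵ + z + 1.
Check for roots in 𝔽_2: f(0) = 1; f(1) = 0 → root.
f(1) = 0, so (z − 1) divides f(z); f is reducible.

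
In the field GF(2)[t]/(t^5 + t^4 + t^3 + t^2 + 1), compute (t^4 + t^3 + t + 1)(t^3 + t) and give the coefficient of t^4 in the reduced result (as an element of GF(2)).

Multiply in GF(2)[t]: (t^4 + t^3 + t + 1)·(t^3 + t) = t^7 + t^6 + t^5 + t^3 + t^2 + t.
Reduce using t^5 ≡ t^4 + t^3 + t^2 + 1 (mod t^5 + t^4 + t^3 + t^2 + 1).
Reduced: t^4 + t^3 + t.

1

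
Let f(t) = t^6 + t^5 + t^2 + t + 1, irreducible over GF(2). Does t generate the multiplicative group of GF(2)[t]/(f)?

|GF(2^6)^×| = 2^6 − 1 = 63. Prime factorization: 63 = 3^2·7.
f is primitive ⇔ t has order 63 in GF(2)[t]/(f), i.e. t^(63/q) ≠ 1 for each prime q | 63.
t^(21) mod f = t^5 + t^3 + t^2.
t^(9) mod f = t^3 + t^2 + 1.
None equal 1, so t has full order 63; f is primitive.

Yes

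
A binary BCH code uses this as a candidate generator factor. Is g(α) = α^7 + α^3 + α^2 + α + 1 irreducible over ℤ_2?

Yes

Check for roots in ℤ_2: g(0) = 1; g(1) = 1.
No roots, so no linear factors.
Monic irreducibles of degree 2 over GF(2): α^2 + α + 1.
None of them divide g (all give nonzero remainder).
Monic irreducibles of degree 3 over GF(2): α^3 + α + 1, α^3 + α^2 + 1.
None of them divide g (all give nonzero remainder).
No irreducible factor of degree ≤ 3 exists, so g is irreducible over GF(2).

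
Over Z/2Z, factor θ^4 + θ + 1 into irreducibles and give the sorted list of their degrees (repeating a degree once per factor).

4

Write f(θ) = θ^4 + θ + 1.
Roots in Z/2Z: f(0) = 1; f(1) = 1.
Complete factorization: f(θ) = (θ^4 + θ + 1).
Factor degrees with multiplicity: 4 = 4.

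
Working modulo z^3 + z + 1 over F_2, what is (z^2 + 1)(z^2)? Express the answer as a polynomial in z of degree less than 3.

z

Multiply in F_2[z]: (z^2 + 1)·(z^2) = z^4 + z^2.
Reduce using z^3 ≡ z + 1 (mod z^3 + z + 1).
Reduced: z.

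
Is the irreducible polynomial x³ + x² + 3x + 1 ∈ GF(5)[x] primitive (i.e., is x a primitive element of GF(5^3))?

No

Write f(x) = x³ + x² + 3x + 1.
|GF(5^3)^×| = 5^3 − 1 = 124. Prime factorization: 124 = 2^2·31.
f is primitive ⇔ x has order 124 in GF(5)[x]/(f), i.e. x^(124/q) ≠ 1 for each prime q | 124.
x^(62) mod f = 1
x^(4) mod f = 3x² + 2x + 1.
Since x^(62) = 1, the order of x divides 62 < 124; not primitive.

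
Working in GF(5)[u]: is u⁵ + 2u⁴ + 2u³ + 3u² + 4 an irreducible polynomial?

Write m(u) = u⁵ + 2u⁴ + 2u³ + 3u² + 4.
Check for roots in GF(5): m(0) = 4; m(1) = 2; m(2) = 1; m(3) = 0 → root; m(4) = 1.
m(3) = 0, so (u − 3) divides m(u); m is reducible.

No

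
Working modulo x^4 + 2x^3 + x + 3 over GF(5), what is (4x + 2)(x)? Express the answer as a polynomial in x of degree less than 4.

4x^2 + 2x

Multiply in GF(5)[x]: (4x + 2)·(x) = 4x^2 + 2x.
Reduced: 4x^2 + 2x.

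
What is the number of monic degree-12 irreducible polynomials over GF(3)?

44220

x^(3^12) − x is the product of all monic irreducibles of degree dividing 12; Möbius inversion gives N = (1/12) Σ μ(12/d)·3^d.
Divisors of 12: 1, 2, 3, 4, 6, 12; μ(12/d) for each: 0, 1, 0, -1, -1, 1.
Σ = 3^2 − 3^4 − 3^6 + 3^12 = 530640.
N = 530640/12 = 44220.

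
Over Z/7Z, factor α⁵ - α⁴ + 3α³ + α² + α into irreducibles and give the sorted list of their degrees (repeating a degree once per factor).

Write h(α) = α⁵ - α⁴ + 3α³ + α² + α.
Linear factors from roots: (α), (α + 3), (α + 2).
Complete factorization: h(α) = (α)·(α + 2)·(α + 3)·(α² + α - 1).
Factor degrees with multiplicity: 1 + 1 + 1 + 2 = 5.

1, 1, 1, 2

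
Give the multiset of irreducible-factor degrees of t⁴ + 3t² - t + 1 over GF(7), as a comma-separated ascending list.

Write g(t) = t⁴ + 3t² - t + 1.
Linear factors from roots: (t + 3).
Complete factorization: g(t) = (t + 3)·(t³ - 3t² - 2t - 2).
Factor degrees with multiplicity: 1 + 3 = 4.

1, 3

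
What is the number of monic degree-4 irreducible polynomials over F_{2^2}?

60

Gauss's count: N_{4}(4) = (1/4) Σ_{d|4} μ(4/d)·4^d.
Divisors of 4: 1, 2, 4; μ(4/d) for each: 0, -1, 1.
Σ = − 4^2 + 4^4 = 240.
N = 240/4 = 60.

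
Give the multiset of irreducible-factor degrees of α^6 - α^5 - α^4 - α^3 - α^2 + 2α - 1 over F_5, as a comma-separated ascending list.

Write f(α) = α^6 - α^5 - α^4 - α^3 - α^2 + 2α - 1.
Roots in F_5: f(0) = 4; f(1) = 3; f(2) = 2; f(3) = 4; f(4) = 3.
Complete factorization: f(α) = (α^6 - α^5 - α^4 - α^3 - α^2 + 2α - 1).
Factor degrees with multiplicity: 6 = 6.

6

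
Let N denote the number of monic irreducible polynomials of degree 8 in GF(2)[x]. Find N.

The number of monic irreducibles of degree 8 over GF(2) is (1/8)·Σ_{d∣8} μ(8/d) 2^d.
Divisors of 8: 1, 2, 4, 8; μ(8/d) for each: 0, 0, -1, 1.
Σ = − 2^4 + 2^8 = 240.
N = 240/8 = 30.

30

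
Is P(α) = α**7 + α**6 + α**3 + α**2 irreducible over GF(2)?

Check for roots in GF(2): P(0) = 0 → root; P(1) = 0 → root.
P(0) = 0, so (α) divides P(α); P is reducible.

No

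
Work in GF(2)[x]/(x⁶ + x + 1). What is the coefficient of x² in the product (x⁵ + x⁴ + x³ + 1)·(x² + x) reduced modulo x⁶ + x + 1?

Multiply in GF(2)[x]: (x⁵ + x⁴ + x³ + 1)·(x² + x) = x⁷ + x⁴ + x² + x.
Reduce using x⁶ ≡ x + 1 (mod x⁶ + x + 1).
Reduced: x⁴.

0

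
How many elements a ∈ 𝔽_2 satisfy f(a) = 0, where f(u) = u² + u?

2

Evaluate at each of the 2 elements of 𝔽_2:
f(0) = 0 → root; f(1) = 0 → root.
Roots: {0, 1}.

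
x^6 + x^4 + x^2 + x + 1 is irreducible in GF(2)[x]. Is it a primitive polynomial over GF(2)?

Write f(x) = x^6 + x^4 + x^2 + x + 1.
|GF(2^6)^×| = 2^6 − 1 = 63. Prime factorization: 63 = 3^2·7.
f is primitive ⇔ x has order 63 in GF(2)[x]/(f), i.e. x^(63/q) ≠ 1 for each prime q | 63.
x^(21) mod f = 1
x^(9) mod f = x^4 + x^2 + x.
Since x^(21) = 1, the order of x divides 21 < 63; not primitive.

No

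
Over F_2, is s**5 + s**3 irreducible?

No

Write h(s) = s**5 + s**3.
Check for roots in F_2: h(0) = 0 → root; h(1) = 0 → root.
h(0) = 0, so (s) divides h(s); h is reducible.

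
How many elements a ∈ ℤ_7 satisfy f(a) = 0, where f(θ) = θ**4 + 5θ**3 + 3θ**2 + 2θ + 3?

3

Evaluate at each of the 7 elements of ℤ_7:
f(0) = 3; f(1) = 0 → root; f(2) = 5; f(3) = 0 → root; f(4) = 5; f(5) = 1; f(6) = 0 → root.
Roots: {1, 3, 6}.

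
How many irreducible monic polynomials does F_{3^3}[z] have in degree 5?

2869776

Gauss's count: N_{27}(5) = (1/5) Σ_{d|5} μ(5/d)·27^d.
Divisors of 5: 1, 5; μ(5/d) for each: -1, 1.
Σ = − 27^1 + 27^5 = 14348880.
N = 14348880/5 = 2869776.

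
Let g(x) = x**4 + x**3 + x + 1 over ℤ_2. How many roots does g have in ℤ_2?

1

Evaluate at each of the 2 elements of ℤ_2:
g(0) = 1; g(1) = 0 → root.
Roots: {1}.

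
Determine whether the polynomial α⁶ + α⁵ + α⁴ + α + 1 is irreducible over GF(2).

Yes

Write P(α) = α⁶ + α⁵ + α⁴ + α + 1.
Check for roots in GF(2): P(0) = 1; P(1) = 1.
No roots, so no linear factors.
Monic irreducibles of degree 2 over GF(2): α² + α + 1.
None of them divide P (all give nonzero remainder).
Monic irreducibles of degree 3 over GF(2): α³ + α + 1, α³ + α² + 1.
None of them divide P (all give nonzero remainder).
No irreducible factor of degree ≤ 3 exists, so P is irreducible over GF(2).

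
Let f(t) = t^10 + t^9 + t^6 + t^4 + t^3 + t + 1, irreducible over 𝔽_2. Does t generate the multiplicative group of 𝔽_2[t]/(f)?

Yes

|GF(2^10)^×| = 2^10 − 1 = 1023. Prime factorization: 1023 = 3·11·31.
f is primitive ⇔ t has order 1023 in GF(2)[t]/(f), i.e. t^(1023/q) ≠ 1 for each prime q | 1023.
t^(341) mod f = t^7 + t^5 + t^3.
t^(93) mod f = t^9 + t^7 + t^6 + t^3 + t^2 + 1.
t^(33) mod f = t^9 + t^7 + t^6 + t^3 + t^2 + t + 1.
None equal 1, so t has full order 1023; f is primitive.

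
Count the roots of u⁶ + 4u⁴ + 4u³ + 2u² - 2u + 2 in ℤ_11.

4

Write f(u) = u⁶ + 4u⁴ + 4u³ + 2u² - 2u + 2.
Evaluate at each of the 11 elements of ℤ_11:
f(0) = 2; f(1) = 0 → root; f(2) = 1; f(3) = 9; f(4) = 1; f(5) = 0 → root; f(6) = 10; f(7) = 0 → root; f(8) = 3; f(9) = 0 → root; f(10) = 7.
Roots: {1, 5, 7, 9}.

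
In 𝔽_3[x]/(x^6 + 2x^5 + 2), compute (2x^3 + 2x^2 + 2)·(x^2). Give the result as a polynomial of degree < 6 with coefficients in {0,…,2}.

Multiply in 𝔽_3[x]: (2x^3 + 2x^2 + 2)·(x^2) = 2x^5 + 2x^4 + 2x^2.
Reduced: 2x^5 + 2x^4 + 2x^2.

2x^5 + 2x^4 + 2x^2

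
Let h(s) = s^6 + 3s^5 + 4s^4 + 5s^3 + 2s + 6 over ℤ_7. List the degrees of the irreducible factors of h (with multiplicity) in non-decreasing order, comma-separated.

Linear factors from roots: (s + 6), (s + 3).
Complete factorization: h(s) = (s + 3)·(s + 6)·(s^2 + 2s + 3)·(s^2 + 6s + 4).
Factor degrees with multiplicity: 1 + 1 + 2 + 2 = 6.

1, 1, 2, 2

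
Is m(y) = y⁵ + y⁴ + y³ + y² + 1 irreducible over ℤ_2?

Check for roots in ℤ_2: m(0) = 1; m(1) = 1.
No roots, so no linear factors.
Monic irreducibles of degree 2 over GF(2): y² + y + 1.
None of them divide m (all give nonzero remainder).
No irreducible factor of degree ≤ 2 exists, so m is irreducible over GF(2).

Yes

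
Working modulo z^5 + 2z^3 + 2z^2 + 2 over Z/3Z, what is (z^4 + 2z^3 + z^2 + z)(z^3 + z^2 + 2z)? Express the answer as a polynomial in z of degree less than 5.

Multiply in Z/3Z[z]: (z^4 + 2z^3 + z^2 + z)·(z^3 + z^2 + 2z) = z^7 + 2z^5 + 2z^2.
Reduce using z^5 ≡ z^3 + z^2 + 1 (mod z^5 + 2z^3 + 2z^2 + 2).
Reduced: z^4.

z^4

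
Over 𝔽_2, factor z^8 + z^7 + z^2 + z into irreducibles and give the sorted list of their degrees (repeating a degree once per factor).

1, 1, 1, 1, 2, 2

Write f(z) = z^8 + z^7 + z^2 + z.
Roots in 𝔽_2: f(0) = 0 → root; f(1) = 0 → root.
Linear factors from roots: (z), (z + 1).
Complete factorization: f(z) = (z)·(z + 1)^3·(z^2 + z + 1)^2.
Factor degrees with multiplicity: 1 + 1 + 1 + 1 + 2 + 2 = 8.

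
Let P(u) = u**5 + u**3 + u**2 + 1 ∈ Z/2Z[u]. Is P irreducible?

Check for roots in Z/2Z: P(0) = 1; P(1) = 0 → root.
P(1) = 0, so (u − 1) divides P(u); P is reducible.

No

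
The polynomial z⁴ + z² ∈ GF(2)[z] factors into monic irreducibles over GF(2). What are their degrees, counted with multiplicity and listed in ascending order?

Write f(z) = z⁴ + z².
Roots in GF(2): f(0) = 0 → root; f(1) = 0 → root.
Linear factors from roots: (z), (z + 1).
Complete factorization: f(z) = (z)^2·(z + 1)^2.
Factor degrees with multiplicity: 1 + 1 + 1 + 1 = 4.

1, 1, 1, 1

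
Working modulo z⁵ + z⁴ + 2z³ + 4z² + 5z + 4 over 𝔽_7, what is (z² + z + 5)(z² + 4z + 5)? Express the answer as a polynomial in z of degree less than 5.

Multiply in 𝔽_7[z]: (z² + z + 5)·(z² + 4z + 5) = z⁴ + 5z³ + 4z + 4.
Reduced: z⁴ + 5z³ + 4z + 4.

z^4 + 5z^3 + 4z + 4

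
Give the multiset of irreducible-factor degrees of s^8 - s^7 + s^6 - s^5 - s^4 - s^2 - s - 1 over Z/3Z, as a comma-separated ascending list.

2, 3, 3

Write g(s) = s^8 - s^7 + s^6 - s^5 - s^4 - s^2 - s - 1.
Roots in Z/3Z: g(0) = 2; g(1) = 2; g(2) = 2.
Complete factorization: g(s) = (s^2 - s - 1)·(s^3 + s^2 - s + 1)·(s^3 - s^2 + s + 1).
Factor degrees with multiplicity: 2 + 3 + 3 = 8.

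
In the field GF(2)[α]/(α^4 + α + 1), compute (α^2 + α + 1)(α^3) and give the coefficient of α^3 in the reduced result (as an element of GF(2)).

1

Multiply in GF(2)[α]: (α^2 + α + 1)·(α^3) = α^5 + α^4 + α^3.
Reduce using α^4 ≡ α + 1 (mod α^4 + α + 1).
Reduced: α^3 + α^2 + 1.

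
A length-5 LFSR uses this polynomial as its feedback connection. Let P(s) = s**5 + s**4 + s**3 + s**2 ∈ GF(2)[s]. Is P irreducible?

Check for roots in GF(2): P(0) = 0 → root; P(1) = 0 → root.
P(0) = 0, so (s) divides P(s); P is reducible.

No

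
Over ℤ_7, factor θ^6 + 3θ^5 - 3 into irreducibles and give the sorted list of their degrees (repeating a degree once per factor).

Write g(θ) = θ^6 + 3θ^5 - 3.
Linear factors from roots: (θ + 2).
Complete factorization: g(θ) = (θ + 2)·(θ^2 + θ - 1)·(θ^3 - θ - 2).
Factor degrees with multiplicity: 1 + 2 + 3 = 6.

1, 2, 3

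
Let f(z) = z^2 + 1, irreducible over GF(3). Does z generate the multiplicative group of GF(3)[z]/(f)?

No

|GF(3^2)^×| = 3^2 − 1 = 8. Prime factorization: 8 = 2^3.
f is primitive ⇔ z has order 8 in GF(3)[z]/(f), i.e. z^(8/q) ≠ 1 for each prime q | 8.
z^(4) mod f = 1
Since z^(4) = 1, the order of z divides 4 < 8; not primitive.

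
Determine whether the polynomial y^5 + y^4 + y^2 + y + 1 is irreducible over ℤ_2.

Write g(y) = y^5 + y^4 + y^2 + y + 1.
Check for roots in ℤ_2: g(0) = 1; g(1) = 1.
No roots, so no linear factors.
Monic irreducibles of degree 2 over GF(2): y^2 + y + 1.
None of them divide g (all give nonzero remainder).
No irreducible factor of degree ≤ 2 exists, so g is irreducible over GF(2).

Yes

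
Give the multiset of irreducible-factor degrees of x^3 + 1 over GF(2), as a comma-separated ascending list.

Write g(x) = x^3 + 1.
Roots in GF(2): g(0) = 1; g(1) = 0 → root.
Linear factors from roots: (x + 1).
Complete factorization: g(x) = (x + 1)·(x^2 + x + 1).
Factor degrees with multiplicity: 1 + 2 = 3.

1, 2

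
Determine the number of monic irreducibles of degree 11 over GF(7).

179756976

The number of monic irreducibles of degree 11 over GF(7) is (1/11)·Σ_{d∣11} μ(11/d) 7^d.
Divisors of 11: 1, 11; μ(11/d) for each: -1, 1.
Σ = − 7^1 + 7^11 = 1977326736.
N = 1977326736/11 = 179756976.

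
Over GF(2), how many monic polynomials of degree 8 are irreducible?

x^(2^8) − x is the product of all monic irreducibles of degree dividing 8; Möbius inversion gives N = (1/8) Σ μ(8/d)·2^d.
Divisors of 8: 1, 2, 4, 8; μ(8/d) for each: 0, 0, -1, 1.
Σ = − 2^4 + 2^8 = 240.
N = 240/8 = 30.

30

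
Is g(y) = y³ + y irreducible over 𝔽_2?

Check for roots in 𝔽_2: g(0) = 0 → root; g(1) = 0 → root.
g(0) = 0, so (y) divides g(y); g is reducible.

No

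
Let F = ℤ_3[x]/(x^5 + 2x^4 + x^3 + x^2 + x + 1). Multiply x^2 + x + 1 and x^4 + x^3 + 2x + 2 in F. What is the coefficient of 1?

Multiply in ℤ_3[x]: (x^2 + x + 1)·(x^4 + x^3 + 2x + 2) = x^6 + 2x^5 + 2x^4 + x^2 + x + 2.
Reduce using x^5 ≡ x^4 + 2x^3 + 2x^2 + 2x + 2 (mod x^5 + 2x^4 + x^3 + x^2 + x + 1).
Reduced: x^4 + 2x^3 + 2.

2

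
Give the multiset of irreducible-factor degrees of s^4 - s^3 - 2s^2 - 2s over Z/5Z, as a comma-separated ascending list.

1, 1, 2

Write f(s) = s^4 - s^3 - 2s^2 - 2s.
Roots in Z/5Z: f(0) = 0 → root; f(1) = 1; f(2) = 1; f(3) = 0 → root; f(4) = 2.
Linear factors from roots: (s), (s + 2).
Complete factorization: f(s) = (s)·(s + 2)·(s^2 + 2s - 1).
Factor degrees with multiplicity: 1 + 1 + 2 = 4.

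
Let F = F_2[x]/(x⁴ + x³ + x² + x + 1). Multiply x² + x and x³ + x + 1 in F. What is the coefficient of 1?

0

Multiply in F_2[x]: (x² + x)·(x³ + x + 1) = x⁵ + x⁴ + x³ + x.
Reduce using x⁴ ≡ x³ + x² + x + 1 (mod x⁴ + x³ + x² + x + 1).
Reduced: x².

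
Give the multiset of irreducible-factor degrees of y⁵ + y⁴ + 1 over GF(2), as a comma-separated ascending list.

2, 3

Write g(y) = y⁵ + y⁴ + 1.
Roots in GF(2): g(0) = 1; g(1) = 1.
Complete factorization: g(y) = (y² + y + 1)·(y³ + y + 1).
Factor degrees with multiplicity: 2 + 3 = 5.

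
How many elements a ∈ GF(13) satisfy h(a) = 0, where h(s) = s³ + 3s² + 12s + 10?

3

Evaluate at each of the 13 elements of GF(13):
h(0) = 10; h(1) = 0 → root; h(2) = 2; h(3) = 9; h(4) = 1; h(5) = 10; h(6) = 3; h(7) = 12; h(8) = 4; h(9) = 11; h(10) = 0 → root; h(11) = 3; h(12) = 0 → root.
Roots: {1, 10, 12}.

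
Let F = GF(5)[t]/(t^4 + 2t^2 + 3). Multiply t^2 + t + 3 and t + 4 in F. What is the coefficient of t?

2

Multiply in GF(5)[t]: (t^2 + t + 3)·(t + 4) = t^3 + 2t + 2.
Reduced: t^3 + 2t + 2.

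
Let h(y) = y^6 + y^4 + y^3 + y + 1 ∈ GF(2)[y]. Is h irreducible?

Yes

Check for roots in GF(2): h(0) = 1; h(1) = 1.
No roots, so no linear factors.
Monic irreducibles of degree 2 over GF(2): y^2 + y + 1.
None of them divide h (all give nonzero remainder).
Monic irreducibles of degree 3 over GF(2): y^3 + y + 1, y^3 + y^2 + 1.
None of them divide h (all give nonzero remainder).
No irreducible factor of degree ≤ 3 exists, so h is irreducible over GF(2).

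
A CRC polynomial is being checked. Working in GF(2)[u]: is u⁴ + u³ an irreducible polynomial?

No

Write m(u) = u⁴ + u³.
Check for roots in GF(2): m(0) = 0 → root; m(1) = 0 → root.
m(0) = 0, so (u) divides m(u); m is reducible.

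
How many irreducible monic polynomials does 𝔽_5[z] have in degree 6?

2580

The number of monic irreducibles of degree 6 over GF(5) is (1/6)·Σ_{d∣6} μ(6/d) 5^d.
Divisors of 6: 1, 2, 3, 6; μ(6/d) for each: 1, -1, -1, 1.
Σ = 5^1 − 5^2 − 5^3 + 5^6 = 15480.
N = 15480/6 = 2580.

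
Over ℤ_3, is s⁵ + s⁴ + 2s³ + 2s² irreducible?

No

Write f(s) = s⁵ + s⁴ + 2s³ + 2s².
Check for roots in ℤ_3: f(0) = 0 → root; f(1) = 0 → root; f(2) = 0 → root.
f(0) = 0, so (s) divides f(s); f is reducible.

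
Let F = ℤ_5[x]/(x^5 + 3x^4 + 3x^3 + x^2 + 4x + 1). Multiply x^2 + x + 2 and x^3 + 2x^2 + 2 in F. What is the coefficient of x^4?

0

Multiply in ℤ_5[x]: (x^2 + x + 2)·(x^3 + 2x^2 + 2) = x^5 + 3x^4 + 4x^3 + x^2 + 2x + 4.
Reduce using x^5 ≡ 2x^4 + 2x^3 + 4x^2 + x + 4 (mod x^5 + 3x^4 + 3x^3 + x^2 + 4x + 1).
Reduced: x^3 + 3x + 3.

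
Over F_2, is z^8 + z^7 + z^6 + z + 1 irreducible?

Yes

Write h(z) = z^8 + z^7 + z^6 + z + 1.
Check for roots in F_2: h(0) = 1; h(1) = 1.
No roots, so no linear factors.
Monic irreducibles of degree 2 over GF(2): z^2 + z + 1.
None of them divide h (all give nonzero remainder).
Monic irreducibles of degree 3 over GF(2): z^3 + z + 1, z^3 + z^2 + 1.
None of them divide h (all give nonzero remainder).
Monic irreducibles of degree 4 over GF(2): z^4 + z + 1, z^4 + z^3 + 1, z^4 + z^3 + z^2 + z + 1.
None of them divide h (all give nonzero remainder).
No irreducible factor of degree ≤ 4 exists, so h is irreducible over GF(2).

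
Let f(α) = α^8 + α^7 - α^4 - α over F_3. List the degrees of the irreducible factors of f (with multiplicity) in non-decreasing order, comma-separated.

Roots in F_3: f(0) = 0 → root; f(1) = 0 → root; f(2) = 0 → root.
Linear factors from roots: (α), (α - 1), (α + 1).
Complete factorization: f(α) = (α)·(α + 1)·(α - 1)·(α^2 + α - 1)·(α^3 - α - 1).
Factor degrees with multiplicity: 1 + 1 + 1 + 2 + 3 = 8.

1, 1, 1, 2, 3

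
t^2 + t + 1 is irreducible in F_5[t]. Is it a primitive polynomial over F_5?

Write f(t) = t^2 + t + 1.
|GF(5^2)^×| = 5^2 − 1 = 24. Prime factorization: 24 = 2^3·3.
f is primitive ⇔ t has order 24 in GF(5)[t]/(f), i.e. t^(24/q) ≠ 1 for each prime q | 24.
t^(12) mod f = 1
t^(8) mod f = 4t + 4.
Since t^(12) = 1, the order of t divides 12 < 24; not primitive.

No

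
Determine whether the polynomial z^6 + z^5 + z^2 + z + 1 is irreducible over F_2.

Yes

Write g(z) = z^6 + z^5 + z^2 + z + 1.
Check for roots in F_2: g(0) = 1; g(1) = 1.
No roots, so no linear factors.
Monic irreducibles of degree 2 over GF(2): z^2 + z + 1.
None of them divide g (all give nonzero remainder).
Monic irreducibles of degree 3 over GF(2): z^3 + z + 1, z^3 + z^2 + 1.
None of them divide g (all give nonzero remainder).
No irreducible factor of degree ≤ 3 exists, so g is irreducible over GF(2).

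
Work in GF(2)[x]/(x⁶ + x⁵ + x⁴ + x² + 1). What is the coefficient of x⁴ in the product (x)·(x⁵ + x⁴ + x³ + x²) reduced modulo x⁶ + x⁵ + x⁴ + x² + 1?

Multiply in GF(2)[x]: (x)·(x⁵ + x⁴ + x³ + x²) = x⁶ + x⁵ + x⁴ + x³.
Reduce using x⁶ ≡ x⁵ + x⁴ + x² + 1 (mod x⁶ + x⁵ + x⁴ + x² + 1).
Reduced: x³ + x² + 1.

0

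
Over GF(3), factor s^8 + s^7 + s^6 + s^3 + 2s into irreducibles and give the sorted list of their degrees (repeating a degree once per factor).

1, 1, 2, 2, 2

Write g(s) = s^8 + s^7 + s^6 + s^3 + 2s.
Roots in GF(3): g(0) = 0 → root; g(1) = 0 → root; g(2) = 1.
Linear factors from roots: (s), (s + 2).
Complete factorization: g(s) = (s)·(s + 2)·(s^2 + 1)·(s^2 + s + 2)^2.
Factor degrees with multiplicity: 1 + 1 + 2 + 2 + 2 = 8.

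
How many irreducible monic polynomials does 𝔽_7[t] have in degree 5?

By the necklace-counting formula, N_7(5) = (1/5) Σ_{d|5} μ(5/d)·7^d.
Divisors of 5: 1, 5; μ(5/d) for each: -1, 1.
Σ = − 7^1 + 7^5 = 16800.
N = 16800/5 = 3360.

3360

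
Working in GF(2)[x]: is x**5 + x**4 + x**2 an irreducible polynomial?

Write h(x) = x**5 + x**4 + x**2.
Check for roots in GF(2): h(0) = 0 → root; h(1) = 1.
h(0) = 0, so (x) divides h(x); h is reducible.

No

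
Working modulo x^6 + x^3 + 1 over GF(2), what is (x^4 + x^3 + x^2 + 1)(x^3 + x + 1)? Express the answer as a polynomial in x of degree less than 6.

Multiply in GF(2)[x]: (x^4 + x^3 + x^2 + 1)·(x^3 + x + 1) = x^7 + x^6 + x^3 + x^2 + x + 1.
Reduce using x^6 ≡ x^3 + 1 (mod x^6 + x^3 + 1).
Reduced: x^4 + x^2.

x^4 + x^2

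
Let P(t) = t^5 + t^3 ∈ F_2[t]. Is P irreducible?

Check for roots in F_2: P(0) = 0 → root; P(1) = 0 → root.
P(0) = 0, so (t) divides P(t); P is reducible.

No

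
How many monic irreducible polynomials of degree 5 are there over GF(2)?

6

Gauss's count: N_{2}(5) = (1/5) Σ_{d|5} μ(5/d)·2^d.
Divisors of 5: 1, 5; μ(5/d) for each: -1, 1.
Σ = − 2^1 + 2^5 = 30.
N = 30/5 = 6.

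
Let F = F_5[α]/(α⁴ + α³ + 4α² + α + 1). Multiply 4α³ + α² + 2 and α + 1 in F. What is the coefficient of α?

3

Multiply in F_5[α]: (4α³ + α² + 2)·(α + 1) = 4α⁴ + α² + 2α + 2.
Reduce using α⁴ ≡ 4α³ + α² + 4α + 4 (mod α⁴ + α³ + 4α² + α + 1).
Reduced: α³ + 3α + 3.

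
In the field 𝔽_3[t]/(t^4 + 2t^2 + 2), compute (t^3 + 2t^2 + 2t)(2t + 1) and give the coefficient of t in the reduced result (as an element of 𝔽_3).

2

Multiply in 𝔽_3[t]: (t^3 + 2t^2 + 2t)·(2t + 1) = 2t^4 + 2t^3 + 2t.
Reduce using t^4 ≡ t^2 + 1 (mod t^4 + 2t^2 + 2).
Reduced: 2t^3 + 2t^2 + 2t + 2.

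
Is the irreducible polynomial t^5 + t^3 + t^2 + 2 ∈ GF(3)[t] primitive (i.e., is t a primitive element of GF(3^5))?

Write f(t) = t^5 + t^3 + t^2 + 2.
|GF(3^5)^×| = 3^5 − 1 = 242. Prime factorization: 242 = 2·11^2.
f is primitive ⇔ t has order 242 in GF(3)[t]/(f), i.e. t^(242/q) ≠ 1 for each prime q | 242.
t^(121) mod f = 1
t^(22) mod f = t^4 + 2t^2 + 2t + 2.
Since t^(121) = 1, the order of t divides 121 < 242; not primitive.

No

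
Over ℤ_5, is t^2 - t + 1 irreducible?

Write m(t) = t^2 - t + 1.
Check for roots in ℤ_5: m(0) = 1; m(1) = 1; m(2) = 3; m(3) = 2; m(4) = 3.
No roots. A degree-2 polynomial over a field with no linear factor is irreducible.

Yes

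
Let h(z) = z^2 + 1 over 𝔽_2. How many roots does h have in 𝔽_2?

Evaluate at each of the 2 elements of 𝔽_2:
h(0) = 1; h(1) = 0 → root.
Roots: {1}.

1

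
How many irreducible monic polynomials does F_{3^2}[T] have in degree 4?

By the necklace-counting formula, N_9(4) = (1/4) Σ_{d|4} μ(4/d)·9^d.
Divisors of 4: 1, 2, 4; μ(4/d) for each: 0, -1, 1.
Σ = − 9^2 + 9^4 = 6480.
N = 6480/4 = 1620.

1620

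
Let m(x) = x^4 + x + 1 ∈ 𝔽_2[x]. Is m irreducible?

Yes

Check for roots in 𝔽_2: m(0) = 1; m(1) = 1.
No roots, so no linear factors.
Monic irreducibles of degree 2 over GF(2): x^2 + x + 1.
None of them divide m (all give nonzero remainder).
No irreducible factor of degree ≤ 2 exists, so m is irreducible over GF(2).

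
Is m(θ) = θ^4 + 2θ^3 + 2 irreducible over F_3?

Yes

Check for roots in F_3: m(0) = 2; m(1) = 2; m(2) = 1.
No roots, so no linear factors.
Monic irreducibles of degree 2 over GF(3): θ^2 + 1, θ^2 + θ + 2, θ^2 + 2θ + 2.
None of them divide m (all give nonzero remainder).
No irreducible factor of degree ≤ 2 exists, so m is irreducible over GF(3).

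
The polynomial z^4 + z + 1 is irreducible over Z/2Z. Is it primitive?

Yes

Write f(z) = z^4 + z + 1.
|GF(2^4)^×| = 2^4 − 1 = 15. Prime factorization: 15 = 3·5.
f is primitive ⇔ z has order 15 in GF(2)[z]/(f), i.e. z^(15/q) ≠ 1 for each prime q | 15.
z^(5) mod f = z^2 + z.
z^(3) mod f = z^3.
None equal 1, so z has full order 15; f is primitive.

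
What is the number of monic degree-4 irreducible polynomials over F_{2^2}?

Gauss's count: N_{4}(4) = (1/4) Σ_{d|4} μ(4/d)·4^d.
Divisors of 4: 1, 2, 4; μ(4/d) for each: 0, -1, 1.
Σ = − 4^2 + 4^4 = 240.
N = 240/4 = 60.

60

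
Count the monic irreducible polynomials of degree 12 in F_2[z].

335

The number of monic irreducibles of degree 12 over GF(2) is (1/12)·Σ_{d∣12} μ(12/d) 2^d.
Divisors of 12: 1, 2, 3, 4, 6, 12; μ(12/d) for each: 0, 1, 0, -1, -1, 1.
Σ = 2^2 − 2^4 − 2^6 + 2^12 = 4020.
N = 4020/12 = 335.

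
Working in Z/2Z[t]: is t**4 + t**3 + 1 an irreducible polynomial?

Write g(t) = t**4 + t**3 + 1.
Check for roots in Z/2Z: g(0) = 1; g(1) = 1.
No roots, so no linear factors.
Monic irreducibles of degree 2 over GF(2): t**2 + t + 1.
None of them divide g (all give nonzero remainder).
No irreducible factor of degree ≤ 2 exists, so g is irreducible over GF(2).

Yes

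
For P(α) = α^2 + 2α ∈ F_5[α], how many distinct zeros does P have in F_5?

Evaluate at each of the 5 elements of F_5:
P(0) = 0 → root; P(1) = 3; P(2) = 3; P(3) = 0 → root; P(4) = 4.
Roots: {0, 3}.

2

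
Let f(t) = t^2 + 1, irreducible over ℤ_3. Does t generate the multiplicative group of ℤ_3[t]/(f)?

No

|GF(3^2)^×| = 3^2 − 1 = 8. Prime factorization: 8 = 2^3.
f is primitive ⇔ t has order 8 in GF(3)[t]/(f), i.e. t^(8/q) ≠ 1 for each prime q | 8.
t^(4) mod f = 1
Since t^(4) = 1, the order of t divides 4 < 8; not primitive.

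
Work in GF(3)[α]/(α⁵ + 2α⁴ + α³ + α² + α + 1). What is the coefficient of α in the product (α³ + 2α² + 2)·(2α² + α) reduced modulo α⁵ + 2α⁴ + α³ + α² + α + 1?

Multiply in GF(3)[α]: (α³ + 2α² + 2)·(2α² + α) = 2α⁵ + 2α⁴ + 2α³ + α² + 2α.
Reduce using α⁵ ≡ α⁴ + 2α³ + 2α² + 2α + 2 (mod α⁵ + 2α⁴ + α³ + α² + α + 1).
Reduced: α⁴ + 2α² + 1.

0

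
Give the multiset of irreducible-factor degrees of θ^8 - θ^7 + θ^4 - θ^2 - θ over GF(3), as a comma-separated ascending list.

Write g(θ) = θ^8 - θ^7 + θ^4 - θ^2 - θ.
Roots in GF(3): g(0) = 0 → root; g(1) = 2; g(2) = 0 → root.
Linear factors from roots: (θ), (θ + 1).
Complete factorization: g(θ) = (θ)·(θ + 1)^3·(θ^2 + 1)·(θ^2 - θ - 1).
Factor degrees with multiplicity: 1 + 1 + 1 + 1 + 2 + 2 = 8.

1, 1, 1, 1, 2, 2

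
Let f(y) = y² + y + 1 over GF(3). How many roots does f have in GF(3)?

Evaluate at each of the 3 elements of GF(3):
f(0) = 1; f(1) = 0 → root; f(2) = 1.
Roots: {1}.

1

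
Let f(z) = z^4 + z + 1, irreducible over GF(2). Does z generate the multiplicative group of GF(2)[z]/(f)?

Yes

|GF(2^4)^×| = 2^4 − 1 = 15. Prime factorization: 15 = 3·5.
f is primitive ⇔ z has order 15 in GF(2)[z]/(f), i.e. z^(15/q) ≠ 1 for each prime q | 15.
z^(5) mod f = z^2 + z.
z^(3) mod f = z^3.
None equal 1, so z has full order 15; f is primitive.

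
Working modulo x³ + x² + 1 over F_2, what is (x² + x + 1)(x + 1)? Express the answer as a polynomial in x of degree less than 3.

Multiply in F_2[x]: (x² + x + 1)·(x + 1) = x³ + 1.
Reduce using x³ ≡ x² + 1 (mod x³ + x² + 1).
Reduced: x².

x^2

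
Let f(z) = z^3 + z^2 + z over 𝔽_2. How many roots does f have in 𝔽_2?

1

Evaluate at each of the 2 elements of 𝔽_2:
f(0) = 0 → root; f(1) = 1.
Roots: {0}.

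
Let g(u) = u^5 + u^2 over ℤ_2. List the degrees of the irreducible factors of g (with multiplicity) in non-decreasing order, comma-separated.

1, 1, 1, 2

Roots in ℤ_2: g(0) = 0 → root; g(1) = 0 → root.
Linear factors from roots: (u), (u + 1).
Complete factorization: g(u) = (u + 1)·(u)^2·(u^2 + u + 1).
Factor degrees with multiplicity: 1 + 1 + 1 + 2 = 5.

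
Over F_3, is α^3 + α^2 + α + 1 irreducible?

Write h(α) = α^3 + α^2 + α + 1.
Check for roots in F_3: h(0) = 1; h(1) = 1; h(2) = 0 → root.
h(2) = 0, so (α − 2) divides h(α); h is reducible.

No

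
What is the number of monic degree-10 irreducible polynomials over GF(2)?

99

By the necklace-counting formula, N_2(10) = (1/10) Σ_{d|10} μ(10/d)·2^d.
Divisors of 10: 1, 2, 5, 10; μ(10/d) for each: 1, -1, -1, 1.
Σ = 2^1 − 2^2 − 2^5 + 2^10 = 990.
N = 990/10 = 99.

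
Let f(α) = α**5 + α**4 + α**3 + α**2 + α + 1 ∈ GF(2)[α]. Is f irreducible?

Check for roots in GF(2): f(0) = 1; f(1) = 0 → root.
f(1) = 0, so (α − 1) divides f(α); f is reducible.

No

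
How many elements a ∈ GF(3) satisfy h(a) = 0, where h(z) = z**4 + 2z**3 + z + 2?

Evaluate at each of the 3 elements of GF(3):
h(0) = 2; h(1) = 0 → root; h(2) = 0 → root.
Roots: {1, 2}.

2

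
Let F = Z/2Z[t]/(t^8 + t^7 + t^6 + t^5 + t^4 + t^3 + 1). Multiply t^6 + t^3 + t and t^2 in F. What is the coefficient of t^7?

Multiply in Z/2Z[t]: (t^6 + t^3 + t)·(t^2) = t^8 + t^5 + t^3.
Reduce using t^8 ≡ t^7 + t^6 + t^5 + t^4 + t^3 + 1 (mod t^8 + t^7 + t^6 + t^5 + t^4 + t^3 + 1).
Reduced: t^7 + t^6 + t^4 + 1.

1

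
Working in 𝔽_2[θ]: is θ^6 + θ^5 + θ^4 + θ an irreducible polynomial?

No

Write g(θ) = θ^6 + θ^5 + θ^4 + θ.
Check for roots in 𝔽_2: g(0) = 0 → root; g(1) = 0 → root.
g(0) = 0, so (θ) divides g(θ); g is reducible.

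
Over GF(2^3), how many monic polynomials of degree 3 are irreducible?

x^(8^3) − x is the product of all monic irreducibles of degree dividing 3; Möbius inversion gives N = (1/3) Σ μ(3/d)·8^d.
Divisors of 3: 1, 3; μ(3/d) for each: -1, 1.
Σ = − 8^1 + 8^3 = 504.
N = 504/3 = 168.

168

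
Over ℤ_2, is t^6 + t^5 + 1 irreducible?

Write h(t) = t^6 + t^5 + 1.
Check for roots in ℤ_2: h(0) = 1; h(1) = 1.
No roots, so no linear factors.
Monic irreducibles of degree 2 over GF(2): t^2 + t + 1.
None of them divide h (all give nonzero remainder).
Monic irreducibles of degree 3 over GF(2): t^3 + t + 1, t^3 + t^2 + 1.
None of them divide h (all give nonzero remainder).
No irreducible factor of degree ≤ 3 exists, so h is irreducible over GF(2).

Yes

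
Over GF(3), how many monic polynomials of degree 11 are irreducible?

By the necklace-counting formula, N_3(11) = (1/11) Σ_{d|11} μ(11/d)·3^d.
Divisors of 11: 1, 11; μ(11/d) for each: -1, 1.
Σ = − 3^1 + 3^11 = 177144.
N = 177144/11 = 16104.

16104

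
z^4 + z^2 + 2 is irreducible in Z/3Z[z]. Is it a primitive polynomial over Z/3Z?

No

Write f(z) = z^4 + z^2 + 2.
|GF(3^4)^×| = 3^4 − 1 = 80. Prime factorization: 80 = 2^4·5.
f is primitive ⇔ z has order 80 in GF(3)[z]/(f), i.e. z^(80/q) ≠ 1 for each prime q | 80.
z^(40) mod f = 2.
z^(16) mod f = 1
Since z^(16) = 1, the order of z divides 16 < 80; not primitive.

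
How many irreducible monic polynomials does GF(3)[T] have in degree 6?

By the necklace-counting formula, N_3(6) = (1/6) Σ_{d|6} μ(6/d)·3^d.
Divisors of 6: 1, 2, 3, 6; μ(6/d) for each: 1, -1, -1, 1.
Σ = 3^1 − 3^2 − 3^3 + 3^6 = 696.
N = 696/6 = 116.

116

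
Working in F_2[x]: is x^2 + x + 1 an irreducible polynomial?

Yes

Write m(x) = x^2 + x + 1.
Check for roots in F_2: m(0) = 1; m(1) = 1.
No roots. A degree-2 polynomial over a field with no linear factor is irreducible.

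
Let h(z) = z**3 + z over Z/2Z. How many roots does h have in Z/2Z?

2

Evaluate at each of the 2 elements of Z/2Z:
h(0) = 0 → root; h(1) = 0 → root.
Roots: {0, 1}.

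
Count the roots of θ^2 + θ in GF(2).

Write h(θ) = θ^2 + θ.
Evaluate at each of the 2 elements of GF(2):
h(0) = 0 → root; h(1) = 0 → root.
Roots: {0, 1}.

2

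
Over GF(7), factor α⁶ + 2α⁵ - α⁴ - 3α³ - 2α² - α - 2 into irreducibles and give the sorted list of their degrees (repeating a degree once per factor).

1, 2, 3

Write h(α) = α⁶ + 2α⁵ - α⁴ - 3α³ - 2α² - α - 2.
Linear factors from roots: (α + 2).
Complete factorization: h(α) = (α + 2)·(α² - α - 3)·(α³ + α² + 3α - 2).
Factor degrees with multiplicity: 1 + 2 + 3 = 6.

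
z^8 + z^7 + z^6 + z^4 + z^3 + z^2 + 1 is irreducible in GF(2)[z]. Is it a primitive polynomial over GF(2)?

Write f(z) = z^8 + z^7 + z^6 + z^4 + z^3 + z^2 + 1.
|GF(2^8)^×| = 2^8 − 1 = 255. Prime factorization: 255 = 3·5·17.
f is primitive ⇔ z has order 255 in GF(2)[z]/(f), i.e. z^(255/q) ≠ 1 for each prime q | 255.
z^(85) mod f = 1
z^(51) mod f = z^6 + z^3.
z^(15) mod f = z^7 + z^6 + z^4 + z^3 + z^2 + z.
Since z^(85) = 1, the order of z divides 85 < 255; not primitive.

No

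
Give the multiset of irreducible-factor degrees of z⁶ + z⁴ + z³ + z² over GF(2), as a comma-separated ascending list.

1, 1, 1, 3

Write h(z) = z⁶ + z⁴ + z³ + z².
Roots in GF(2): h(0) = 0 → root; h(1) = 0 → root.
Linear factors from roots: (z), (z + 1).
Complete factorization: h(z) = (z + 1)·(z)^2·(z³ + z² + 1).
Factor degrees with multiplicity: 1 + 1 + 1 + 3 = 6.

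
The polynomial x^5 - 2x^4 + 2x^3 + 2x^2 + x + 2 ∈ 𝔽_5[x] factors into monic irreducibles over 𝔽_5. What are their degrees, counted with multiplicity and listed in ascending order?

Write f(x) = x^5 - 2x^4 + 2x^3 + 2x^2 + x + 2.
Roots in 𝔽_5: f(0) = 2; f(1) = 1; f(2) = 3; f(3) = 3; f(4) = 3.
Complete factorization: f(x) = (x^2 - 2x - 1)·(x^3 - 2x - 2).
Factor degrees with multiplicity: 2 + 3 = 5.

2, 3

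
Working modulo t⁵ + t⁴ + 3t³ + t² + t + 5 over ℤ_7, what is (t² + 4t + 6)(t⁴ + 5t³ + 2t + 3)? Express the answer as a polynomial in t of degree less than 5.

Multiply in ℤ_7[t]: (t² + 4t + 6)·(t⁴ + 5t³ + 2t + 3) = t⁶ + 2t⁵ + 5t⁴ + 4t³ + 4t² + 3t + 4.
Reduce using t⁵ ≡ 6t⁴ + 4t³ + 6t² + 6t + 2 (mod t⁵ + t⁴ + 3t³ + t² + t + 5).
Reduced: t⁴ + 2t² + 4t + 6.

t^4 + 2t^2 + 4t + 6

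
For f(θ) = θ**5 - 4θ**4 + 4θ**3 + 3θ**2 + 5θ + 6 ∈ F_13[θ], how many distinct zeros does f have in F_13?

0

Evaluate at each of the 13 elements of F_13:
f(0) = 6; f(1) = 2; f(2) = 2; f(3) = 10; f(4) = 5; f(5) = 9; f(6) = 12; f(7) = 1; f(8) = 2; f(9) = 5; f(10) = 6; f(11) = 10; f(12) = 8.
No element is a root.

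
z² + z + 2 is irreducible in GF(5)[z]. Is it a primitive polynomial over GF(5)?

Yes

Write f(z) = z² + z + 2.
|GF(5^2)^×| = 5^2 − 1 = 24. Prime factorization: 24 = 2^3·3.
f is primitive ⇔ z has order 24 in GF(5)[z]/(f), i.e. z^(24/q) ≠ 1 for each prime q | 24.
z^(12) mod f = 4.
z^(8) mod f = 3z + 1.
None equal 1, so z has full order 24; f is primitive.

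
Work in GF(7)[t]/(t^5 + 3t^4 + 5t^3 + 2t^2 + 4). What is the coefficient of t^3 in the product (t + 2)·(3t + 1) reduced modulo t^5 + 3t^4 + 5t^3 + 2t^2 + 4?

0

Multiply in GF(7)[t]: (t + 2)·(3t + 1) = 3t^2 + 2.
Reduced: 3t^2 + 2.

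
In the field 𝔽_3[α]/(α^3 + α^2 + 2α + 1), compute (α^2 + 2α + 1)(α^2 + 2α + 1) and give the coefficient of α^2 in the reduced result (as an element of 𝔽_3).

Multiply in 𝔽_3[α]: (α^2 + 2α + 1)·(α^2 + 2α + 1) = α^4 + α^3 + α + 1.
Reduce using α^3 ≡ 2α^2 + α + 2 (mod α^3 + α^2 + 2α + 1).
Reduced: α^2 + 1.

1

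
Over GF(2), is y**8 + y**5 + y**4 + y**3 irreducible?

No

Write P(y) = y**8 + y**5 + y**4 + y**3.
Check for roots in GF(2): P(0) = 0 → root; P(1) = 0 → root.
P(0) = 0, so (y) divides P(y); P is reducible.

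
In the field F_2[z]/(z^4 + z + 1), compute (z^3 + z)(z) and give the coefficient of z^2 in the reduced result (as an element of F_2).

1

Multiply in F_2[z]: (z^3 + z)·(z) = z^4 + z^2.
Reduce using z^4 ≡ z + 1 (mod z^4 + z + 1).
Reduced: z^2 + z + 1.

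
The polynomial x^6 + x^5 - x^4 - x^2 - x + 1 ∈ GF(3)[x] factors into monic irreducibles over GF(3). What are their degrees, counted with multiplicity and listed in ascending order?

Write h(x) = x^6 + x^5 - x^4 - x^2 - x + 1.
Roots in GF(3): h(0) = 1; h(1) = 0 → root; h(2) = 0 → root.
Linear factors from roots: (x - 1), (x + 1).
Complete factorization: h(x) = (x + 1)·(x - 1)·(x^2 + 1)·(x^2 + x - 1).
Factor degrees with multiplicity: 1 + 1 + 2 + 2 = 6.

1, 1, 2, 2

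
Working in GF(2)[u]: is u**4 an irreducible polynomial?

Write h(u) = u**4.
Check for roots in GF(2): h(0) = 0 → root; h(1) = 1.
h(0) = 0, so (u) divides h(u); h is reducible.

No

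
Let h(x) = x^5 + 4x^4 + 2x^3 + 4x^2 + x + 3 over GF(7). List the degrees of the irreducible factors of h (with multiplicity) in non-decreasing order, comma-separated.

1, 1, 1, 2

Linear factors from roots: (x + 5), (x + 3), (x + 1).
Complete factorization: h(x) = (x + 1)·(x + 3)·(x + 5)·(x^2 + 2x + 3).
Factor degrees with multiplicity: 1 + 1 + 1 + 2 = 5.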